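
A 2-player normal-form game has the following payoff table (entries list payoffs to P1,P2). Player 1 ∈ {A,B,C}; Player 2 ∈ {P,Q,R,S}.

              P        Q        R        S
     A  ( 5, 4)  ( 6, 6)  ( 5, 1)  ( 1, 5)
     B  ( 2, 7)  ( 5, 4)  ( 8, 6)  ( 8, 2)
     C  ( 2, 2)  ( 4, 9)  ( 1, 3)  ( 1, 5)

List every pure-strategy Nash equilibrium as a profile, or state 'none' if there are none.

PSNE = {(A,Q)}

(A,P): not NE [P2→Q gives 6>4]
(A,Q): NE
(A,R): not NE [P1→B gives 8>5; P2→Q gives 6>1]
(A,S): not NE [P1→B gives 8>1; P2→Q gives 6>5]
(B,P): not NE [P1→A gives 5>2]
(B,Q): not NE [P1→A gives 6>5; P2→P gives 7>4]
(B,R): not NE [P2→P gives 7>6]
(B,S): not NE [P2→P gives 7>2]
(C,P): not NE [P1→A gives 5>2; P2→Q gives 9>2]
(C,Q): not NE [P1→A gives 6>4]
(C,R): not NE [P1→B gives 8>1; P2→Q gives 9>3]
(C,S): not NE [P1→B gives 8>1; P2→Q gives 9>5]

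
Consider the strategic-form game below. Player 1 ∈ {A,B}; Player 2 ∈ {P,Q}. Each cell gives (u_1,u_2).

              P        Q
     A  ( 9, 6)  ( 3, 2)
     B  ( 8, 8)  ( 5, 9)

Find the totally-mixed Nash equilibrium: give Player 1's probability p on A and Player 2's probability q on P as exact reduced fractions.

P1 mixes 1/5 on A; P2 mixes 2/3 on P

P1 indiff ⇒ q·9+(1-q)·3 = q·8+(1-q)·5 ⇒ q(1) = (1-q)(2) ⇒ q = 2/3
P2 indiff ⇒ p·6+(1-p)·8 = p·2+(1-p)·9 ⇒ p(4) = (1-p)(1) ⇒ p = 1/5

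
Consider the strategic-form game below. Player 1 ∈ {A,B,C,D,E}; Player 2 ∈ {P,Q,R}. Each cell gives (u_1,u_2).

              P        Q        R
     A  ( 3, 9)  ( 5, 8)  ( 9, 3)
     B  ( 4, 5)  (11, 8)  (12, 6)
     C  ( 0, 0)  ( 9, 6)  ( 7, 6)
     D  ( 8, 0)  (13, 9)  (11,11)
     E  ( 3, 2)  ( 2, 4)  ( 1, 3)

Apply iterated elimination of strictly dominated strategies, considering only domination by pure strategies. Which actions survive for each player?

P1 drop A (B beats it: P:4>3 Q:11>5 R:12>9)
P1 drop C (B beats it: P:4>0 Q:11>9 R:12>7)
P1 drop E (B beats it: P:4>3 Q:11>2 R:12>1)
P2 drop P (Q beats it: B:8>5 D:9>0)
P1→{B,D} P2→{Q,R}

Remaining: P1:{B,D} P2:{Q,R}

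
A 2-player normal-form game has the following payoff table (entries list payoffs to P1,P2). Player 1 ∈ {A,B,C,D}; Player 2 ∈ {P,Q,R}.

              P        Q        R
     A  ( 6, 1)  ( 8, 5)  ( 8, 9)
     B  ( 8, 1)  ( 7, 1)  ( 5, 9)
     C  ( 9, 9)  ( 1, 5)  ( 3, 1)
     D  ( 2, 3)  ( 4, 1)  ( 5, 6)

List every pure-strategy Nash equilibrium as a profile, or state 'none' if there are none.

NE set: (A,R), (C,P)

(A,P): not NE [P1→C gives 9>6; P2→R gives 9>1]
(A,Q): not NE [P2→R gives 9>5]
(A,R): NE
(B,P): not NE [P1→C gives 9>8; P2→R gives 9>1]
(B,Q): not NE [P1→A gives 8>7; P2→R gives 9>1]
(B,R): not NE [P1→A gives 8>5]
(C,P): NE
(C,Q): not NE [P1→A gives 8>1; P2→P gives 9>5]
(C,R): not NE [P1→A gives 8>3; P2→P gives 9>1]
(D,P): not NE [P1→C gives 9>2; P2→R gives 6>3]
(D,Q): not NE [P1→A gives 8>4; P2→R gives 6>1]
(D,R): not NE [P1→A gives 8>5]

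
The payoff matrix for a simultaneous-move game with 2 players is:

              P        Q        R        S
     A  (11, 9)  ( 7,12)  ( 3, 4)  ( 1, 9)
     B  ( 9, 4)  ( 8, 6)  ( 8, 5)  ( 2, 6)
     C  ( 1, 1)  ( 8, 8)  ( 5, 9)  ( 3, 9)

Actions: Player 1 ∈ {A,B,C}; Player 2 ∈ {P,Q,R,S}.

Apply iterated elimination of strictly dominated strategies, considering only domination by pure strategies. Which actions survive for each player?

Remaining: P1:{B,C} P2:{Q,R,S}

P2 drop P (Q beats it: A:12>9 B:6>4 C:8>1)
P1 drop A (B beats it: Q:8>7 R:8>3 S:2>1)
P1→{B,C} P2→{Q,R,S}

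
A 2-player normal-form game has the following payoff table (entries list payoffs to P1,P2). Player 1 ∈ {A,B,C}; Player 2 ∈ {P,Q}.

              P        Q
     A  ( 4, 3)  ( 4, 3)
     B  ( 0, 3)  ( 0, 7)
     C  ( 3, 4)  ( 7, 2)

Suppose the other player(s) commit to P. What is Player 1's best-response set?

P1 best: {A}

u_1(A vs P) = 4
u_1(B vs P) = 0
u_1(C vs P) = 3
max payoff 4 at {A}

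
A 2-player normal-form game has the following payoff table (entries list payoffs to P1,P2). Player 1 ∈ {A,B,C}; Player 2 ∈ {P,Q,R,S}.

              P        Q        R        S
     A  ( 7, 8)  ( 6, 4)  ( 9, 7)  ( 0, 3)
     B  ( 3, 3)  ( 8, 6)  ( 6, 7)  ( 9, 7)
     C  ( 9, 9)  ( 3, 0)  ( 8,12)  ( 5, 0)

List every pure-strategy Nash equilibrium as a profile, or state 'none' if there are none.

Nash profiles: (B,S)

(A,P): not NE [P1→C gives 9>7]
(A,Q): not NE [P1→B gives 8>6; P2→P gives 8>4]
(A,R): not NE [P2→P gives 8>7]
(A,S): not NE [P1→B gives 9>0; P2→P gives 8>3]
(B,P): not NE [P1→C gives 9>3; P2→S gives 7>3]
(B,Q): not NE [P2→S gives 7>6]
(B,R): not NE [P1→A gives 9>6]
(B,S): NE
(C,P): not NE [P2→R gives 12>9]
(C,Q): not NE [P1→B gives 8>3; P2→R gives 12>0]
(C,R): not NE [P1→A gives 9>8]
(C,S): not NE [P1→B gives 9>5; P2→R gives 12>0]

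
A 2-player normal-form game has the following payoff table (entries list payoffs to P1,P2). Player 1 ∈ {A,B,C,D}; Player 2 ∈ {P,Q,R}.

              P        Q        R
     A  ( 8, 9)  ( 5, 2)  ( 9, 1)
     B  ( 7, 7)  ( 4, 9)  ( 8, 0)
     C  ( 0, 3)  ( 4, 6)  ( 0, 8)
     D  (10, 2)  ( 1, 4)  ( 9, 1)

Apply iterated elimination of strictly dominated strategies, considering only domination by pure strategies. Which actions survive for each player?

IESDS → P1:{A,D} P2:{P,Q}

P1 drop B (A beats it: P:8>7 Q:5>4 R:9>8)
P1 drop C (A beats it: P:8>0 Q:5>4 R:9>0)
P2 drop R (P beats it: A:9>1 D:2>1)
P1→{A,D} P2→{P,Q}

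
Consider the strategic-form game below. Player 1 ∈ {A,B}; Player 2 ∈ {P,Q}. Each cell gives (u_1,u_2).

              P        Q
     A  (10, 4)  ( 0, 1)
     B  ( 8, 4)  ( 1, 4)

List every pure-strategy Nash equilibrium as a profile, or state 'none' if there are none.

(A,P): NE
(A,Q): not NE [P1→B gives 1>0; P2→P gives 4>1]
(B,P): not NE [P1→A gives 10>8]
(B,Q): NE

NE set: (A,P), (B,Q)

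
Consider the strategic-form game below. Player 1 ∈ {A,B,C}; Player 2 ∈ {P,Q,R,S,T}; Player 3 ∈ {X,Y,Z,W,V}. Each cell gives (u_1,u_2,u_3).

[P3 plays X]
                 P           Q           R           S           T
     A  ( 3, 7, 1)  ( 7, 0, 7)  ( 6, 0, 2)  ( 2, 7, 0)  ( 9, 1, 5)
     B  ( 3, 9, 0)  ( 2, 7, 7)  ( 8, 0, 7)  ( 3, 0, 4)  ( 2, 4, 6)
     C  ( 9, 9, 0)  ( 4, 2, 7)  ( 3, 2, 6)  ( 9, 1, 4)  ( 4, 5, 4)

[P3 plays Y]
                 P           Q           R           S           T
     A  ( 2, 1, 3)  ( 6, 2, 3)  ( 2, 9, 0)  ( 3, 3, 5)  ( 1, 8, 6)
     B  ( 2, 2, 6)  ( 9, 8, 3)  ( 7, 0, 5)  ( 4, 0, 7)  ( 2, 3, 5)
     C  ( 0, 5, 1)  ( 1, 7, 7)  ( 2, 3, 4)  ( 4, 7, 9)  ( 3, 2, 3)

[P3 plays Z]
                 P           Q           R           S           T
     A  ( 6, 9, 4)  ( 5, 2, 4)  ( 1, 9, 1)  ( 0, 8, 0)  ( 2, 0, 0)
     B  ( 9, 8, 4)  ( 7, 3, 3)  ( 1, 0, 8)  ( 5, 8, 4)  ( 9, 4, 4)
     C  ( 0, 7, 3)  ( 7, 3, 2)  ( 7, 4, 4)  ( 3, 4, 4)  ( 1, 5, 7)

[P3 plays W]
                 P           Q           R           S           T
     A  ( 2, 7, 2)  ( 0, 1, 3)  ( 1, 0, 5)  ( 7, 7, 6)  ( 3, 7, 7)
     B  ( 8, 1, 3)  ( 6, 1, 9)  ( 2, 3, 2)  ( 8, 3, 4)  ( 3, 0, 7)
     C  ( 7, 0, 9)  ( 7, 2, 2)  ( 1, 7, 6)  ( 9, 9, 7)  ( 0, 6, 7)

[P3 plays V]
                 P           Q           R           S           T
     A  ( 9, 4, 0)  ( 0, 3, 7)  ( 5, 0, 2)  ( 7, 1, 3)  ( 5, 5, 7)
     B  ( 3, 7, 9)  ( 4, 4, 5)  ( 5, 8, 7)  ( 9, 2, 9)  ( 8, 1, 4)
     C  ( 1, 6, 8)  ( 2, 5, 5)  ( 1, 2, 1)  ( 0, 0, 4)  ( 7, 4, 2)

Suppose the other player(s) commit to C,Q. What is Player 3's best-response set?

u_3(X vs C,Q) = 7
u_3(Y vs C,Q) = 7
u_3(Z vs C,Q) = 2
u_3(W vs C,Q) = 2
u_3(V vs C,Q) = 5
max payoff 7 at {X,Y}

argmax u_3 = {X,Y}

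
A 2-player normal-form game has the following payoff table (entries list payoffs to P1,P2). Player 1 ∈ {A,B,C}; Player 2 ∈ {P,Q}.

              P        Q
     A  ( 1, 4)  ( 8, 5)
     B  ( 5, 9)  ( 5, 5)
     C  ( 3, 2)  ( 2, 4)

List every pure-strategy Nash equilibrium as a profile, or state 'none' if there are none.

PSNE = {(A,Q), (B,P)}

(A,P): not NE [P1→B gives 5>1; P2→Q gives 5>4]
(A,Q): NE
(B,P): NE
(B,Q): not NE [P1→A gives 8>5; P2→P gives 9>5]
(C,P): not NE [P1→B gives 5>3; P2→Q gives 4>2]
(C,Q): not NE [P1→A gives 8>2]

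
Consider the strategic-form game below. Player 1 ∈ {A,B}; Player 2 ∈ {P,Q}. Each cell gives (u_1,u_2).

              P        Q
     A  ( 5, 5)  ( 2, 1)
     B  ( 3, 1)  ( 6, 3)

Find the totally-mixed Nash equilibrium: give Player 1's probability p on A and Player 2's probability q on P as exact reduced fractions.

P1 indiff ⇒ q·5+(1-q)·2 = q·3+(1-q)·6 ⇒ q(2) = (1-q)(4) ⇒ q = 2/3
P2 indiff ⇒ p·5+(1-p)·1 = p·1+(1-p)·3 ⇒ p(4) = (1-p)(2) ⇒ p = 1/3

P1 mixes 1/3 on A; P2 mixes 2/3 on P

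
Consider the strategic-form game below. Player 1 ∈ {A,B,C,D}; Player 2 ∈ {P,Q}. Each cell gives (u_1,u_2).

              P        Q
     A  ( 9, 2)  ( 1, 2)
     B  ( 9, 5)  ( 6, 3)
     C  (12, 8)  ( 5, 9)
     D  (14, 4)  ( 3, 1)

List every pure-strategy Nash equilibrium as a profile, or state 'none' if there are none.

NE set: (D,P)

(A,P): not NE [P1→D gives 14>9]
(A,Q): not NE [P1→B gives 6>1]
(B,P): not NE [P1→D gives 14>9]
(B,Q): not NE [P2→P gives 5>3]
(C,P): not NE [P1→D gives 14>12; P2→Q gives 9>8]
(C,Q): not NE [P1→B gives 6>5]
(D,P): NE
(D,Q): not NE [P1→B gives 6>3; P2→P gives 4>1]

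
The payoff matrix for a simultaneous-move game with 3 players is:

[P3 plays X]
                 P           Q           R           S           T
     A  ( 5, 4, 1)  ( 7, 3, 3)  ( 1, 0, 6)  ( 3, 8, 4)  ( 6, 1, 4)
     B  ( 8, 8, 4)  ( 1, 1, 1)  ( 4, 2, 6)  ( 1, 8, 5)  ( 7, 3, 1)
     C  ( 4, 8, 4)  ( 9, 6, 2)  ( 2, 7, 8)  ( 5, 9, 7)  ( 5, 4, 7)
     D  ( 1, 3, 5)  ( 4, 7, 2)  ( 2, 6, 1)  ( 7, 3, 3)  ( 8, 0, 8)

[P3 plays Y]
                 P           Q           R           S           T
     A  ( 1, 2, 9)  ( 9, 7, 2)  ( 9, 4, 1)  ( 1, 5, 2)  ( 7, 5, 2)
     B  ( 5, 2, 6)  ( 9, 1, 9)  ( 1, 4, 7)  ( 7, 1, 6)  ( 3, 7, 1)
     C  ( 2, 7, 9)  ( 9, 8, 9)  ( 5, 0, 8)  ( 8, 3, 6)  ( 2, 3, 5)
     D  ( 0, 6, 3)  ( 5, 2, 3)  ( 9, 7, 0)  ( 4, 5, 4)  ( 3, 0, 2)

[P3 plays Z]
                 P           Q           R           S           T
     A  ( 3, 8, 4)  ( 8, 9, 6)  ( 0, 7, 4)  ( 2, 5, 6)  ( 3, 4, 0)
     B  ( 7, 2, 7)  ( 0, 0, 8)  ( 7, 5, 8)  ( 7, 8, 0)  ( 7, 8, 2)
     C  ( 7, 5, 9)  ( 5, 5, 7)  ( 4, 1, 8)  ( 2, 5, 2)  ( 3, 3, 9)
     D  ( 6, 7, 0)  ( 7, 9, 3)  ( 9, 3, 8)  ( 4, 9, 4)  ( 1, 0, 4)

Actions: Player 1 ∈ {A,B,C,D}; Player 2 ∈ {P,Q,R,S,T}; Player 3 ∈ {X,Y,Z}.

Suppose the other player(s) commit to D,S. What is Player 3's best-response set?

u_3(X vs D,S) = 3
u_3(Y vs D,S) = 4
u_3(Z vs D,S) = 4
max payoff 4 at {Y,Z}

argmax u_3 = {Y,Z}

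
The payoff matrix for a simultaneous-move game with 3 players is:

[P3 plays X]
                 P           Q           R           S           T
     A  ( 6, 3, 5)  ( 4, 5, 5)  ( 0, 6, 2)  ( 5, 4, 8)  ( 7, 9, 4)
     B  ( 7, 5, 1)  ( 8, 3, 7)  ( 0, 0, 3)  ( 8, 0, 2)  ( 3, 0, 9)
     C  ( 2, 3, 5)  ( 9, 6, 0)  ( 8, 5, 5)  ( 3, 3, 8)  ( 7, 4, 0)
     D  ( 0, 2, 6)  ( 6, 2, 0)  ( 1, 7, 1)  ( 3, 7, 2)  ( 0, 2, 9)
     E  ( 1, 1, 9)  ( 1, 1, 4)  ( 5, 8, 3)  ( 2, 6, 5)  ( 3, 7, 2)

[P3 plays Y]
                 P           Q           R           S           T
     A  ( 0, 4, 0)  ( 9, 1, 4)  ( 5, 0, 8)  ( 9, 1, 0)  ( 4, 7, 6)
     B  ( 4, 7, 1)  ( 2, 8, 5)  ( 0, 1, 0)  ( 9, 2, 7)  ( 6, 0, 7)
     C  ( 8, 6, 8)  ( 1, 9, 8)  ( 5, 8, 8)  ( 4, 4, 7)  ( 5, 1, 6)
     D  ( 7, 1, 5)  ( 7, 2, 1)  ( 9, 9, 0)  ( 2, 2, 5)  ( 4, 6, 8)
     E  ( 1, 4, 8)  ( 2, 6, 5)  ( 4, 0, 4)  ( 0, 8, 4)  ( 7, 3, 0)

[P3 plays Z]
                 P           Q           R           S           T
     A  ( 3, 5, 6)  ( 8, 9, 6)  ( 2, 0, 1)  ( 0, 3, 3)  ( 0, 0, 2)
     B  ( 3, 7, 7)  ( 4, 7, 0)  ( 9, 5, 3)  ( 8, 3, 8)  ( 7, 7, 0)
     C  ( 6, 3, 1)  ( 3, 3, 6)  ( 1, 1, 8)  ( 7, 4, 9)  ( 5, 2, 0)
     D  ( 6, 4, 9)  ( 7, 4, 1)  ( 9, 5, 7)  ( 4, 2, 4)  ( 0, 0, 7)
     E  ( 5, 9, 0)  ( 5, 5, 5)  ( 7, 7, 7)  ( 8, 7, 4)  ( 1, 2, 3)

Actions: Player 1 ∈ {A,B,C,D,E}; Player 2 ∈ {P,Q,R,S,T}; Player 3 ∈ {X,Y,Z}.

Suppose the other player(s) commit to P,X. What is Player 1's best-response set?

u_1(A vs P,X) = 6
u_1(B vs P,X) = 7
u_1(C vs P,X) = 2
u_1(D vs P,X) = 0
u_1(E vs P,X) = 1
max payoff 7 at {B}

argmax u_1 = {B}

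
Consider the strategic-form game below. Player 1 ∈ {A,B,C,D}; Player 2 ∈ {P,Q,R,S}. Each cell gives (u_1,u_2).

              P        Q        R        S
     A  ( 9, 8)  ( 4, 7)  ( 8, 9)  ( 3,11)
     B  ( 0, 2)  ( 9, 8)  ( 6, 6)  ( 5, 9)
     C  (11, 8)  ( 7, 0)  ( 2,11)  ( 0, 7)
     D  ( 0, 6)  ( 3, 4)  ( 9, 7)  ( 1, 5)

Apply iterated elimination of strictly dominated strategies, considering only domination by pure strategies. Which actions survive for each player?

P2 drop P (R beats it: A:9>8 B:6>2 C:11>8 D:7>6)
P1 drop C (B beats it: Q:9>7 R:6>2 S:5>0)
P2 drop Q (S beats it: A:11>7 B:9>8 D:5>4)
P1→{A,B,D} P2→{R,S}

IESDS → P1:{A,B,D} P2:{R,S}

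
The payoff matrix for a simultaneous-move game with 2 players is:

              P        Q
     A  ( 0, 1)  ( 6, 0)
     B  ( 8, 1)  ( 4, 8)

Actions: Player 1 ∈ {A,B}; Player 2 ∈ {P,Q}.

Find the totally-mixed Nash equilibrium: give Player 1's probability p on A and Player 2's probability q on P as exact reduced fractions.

P1 indiff ⇒ q·0+(1-q)·6 = q·8+(1-q)·4 ⇒ q(-8) = (1-q)(-2) ⇒ q = 1/5
P2 indiff ⇒ p·1+(1-p)·1 = p·0+(1-p)·8 ⇒ p(1) = (1-p)(7) ⇒ p = 7/8

(p,q) = (7/8, 1/5)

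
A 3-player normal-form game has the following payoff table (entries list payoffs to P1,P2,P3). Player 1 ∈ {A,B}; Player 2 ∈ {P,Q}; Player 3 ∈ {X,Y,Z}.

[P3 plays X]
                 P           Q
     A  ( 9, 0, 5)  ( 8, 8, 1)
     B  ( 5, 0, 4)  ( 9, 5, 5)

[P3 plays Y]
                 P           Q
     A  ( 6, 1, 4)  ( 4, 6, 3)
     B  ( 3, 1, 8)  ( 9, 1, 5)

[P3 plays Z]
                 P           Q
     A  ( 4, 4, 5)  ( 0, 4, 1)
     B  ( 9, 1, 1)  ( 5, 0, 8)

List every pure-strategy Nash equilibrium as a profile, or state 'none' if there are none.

(A,P,X): not NE [P2→Q gives 8>0]
(A,P,Y): not NE [P2→Q gives 6>1; P3→Z gives 5>4]
(A,P,Z): not NE [P1→B gives 9>4]
(A,Q,X): not NE [P1→B gives 9>8; P3→Y gives 3>1]
(A,Q,Y): not NE [P1→B gives 9>4]
(A,Q,Z): not NE [P1→B gives 5>0; P3→Y gives 3>1]
(B,P,X): not NE [P1→A gives 9>5; P2→Q gives 5>0; P3→Y gives 8>4]
(B,P,Y): not NE [P1→A gives 6>3]
(B,P,Z): not NE [P3→Y gives 8>1]
(B,Q,X): not NE [P3→Z gives 8>5]
(B,Q,Y): not NE [P3→Z gives 8>5]
(B,Q,Z): not NE [P2→P gives 1>0]

PSNE: ∅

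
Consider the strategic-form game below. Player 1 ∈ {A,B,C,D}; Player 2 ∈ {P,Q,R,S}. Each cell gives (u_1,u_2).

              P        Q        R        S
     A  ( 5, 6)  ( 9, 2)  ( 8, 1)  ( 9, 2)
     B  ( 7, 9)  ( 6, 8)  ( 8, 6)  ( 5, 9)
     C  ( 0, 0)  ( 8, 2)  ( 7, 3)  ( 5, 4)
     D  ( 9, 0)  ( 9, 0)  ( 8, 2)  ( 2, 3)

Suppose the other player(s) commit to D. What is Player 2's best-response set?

u_2(P vs D) = 0
u_2(Q vs D) = 0
u_2(R vs D) = 2
u_2(S vs D) = 3
max payoff 3 at {S}

argmax u_2 = {S}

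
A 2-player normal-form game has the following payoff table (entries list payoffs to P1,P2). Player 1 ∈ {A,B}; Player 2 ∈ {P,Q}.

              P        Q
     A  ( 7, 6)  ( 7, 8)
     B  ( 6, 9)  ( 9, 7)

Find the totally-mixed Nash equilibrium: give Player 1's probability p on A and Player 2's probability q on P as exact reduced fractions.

(p,q) = (1/2, 2/3)

P1 indiff ⇒ q·7+(1-q)·7 = q·6+(1-q)·9 ⇒ q(1) = (1-q)(2) ⇒ q = 2/3
P2 indiff ⇒ p·6+(1-p)·9 = p·8+(1-p)·7 ⇒ p(-2) = (1-p)(-2) ⇒ p = 1/2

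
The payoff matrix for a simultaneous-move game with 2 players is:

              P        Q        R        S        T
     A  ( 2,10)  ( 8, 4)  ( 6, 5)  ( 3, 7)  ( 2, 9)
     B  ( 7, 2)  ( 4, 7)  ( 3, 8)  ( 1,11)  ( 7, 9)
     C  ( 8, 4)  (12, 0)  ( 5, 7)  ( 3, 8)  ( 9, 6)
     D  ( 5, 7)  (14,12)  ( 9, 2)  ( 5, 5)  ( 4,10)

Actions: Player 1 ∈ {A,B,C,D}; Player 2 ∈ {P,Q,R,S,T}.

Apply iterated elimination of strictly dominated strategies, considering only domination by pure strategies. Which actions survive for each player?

Survivors P1:{C,D} P2:{Q,S,T}

P1 drop A (D beats it: P:5>2 Q:14>8 R:9>6 S:5>3 T:4>2)
P1 drop B (C beats it: P:8>7 Q:12>4 R:5>3 S:3>1 T:9>7)
P2 drop P (T beats it: C:6>4 D:10>7)
P2 drop R (S beats it: C:8>7 D:5>2)
P1→{C,D} P2→{Q,S,T}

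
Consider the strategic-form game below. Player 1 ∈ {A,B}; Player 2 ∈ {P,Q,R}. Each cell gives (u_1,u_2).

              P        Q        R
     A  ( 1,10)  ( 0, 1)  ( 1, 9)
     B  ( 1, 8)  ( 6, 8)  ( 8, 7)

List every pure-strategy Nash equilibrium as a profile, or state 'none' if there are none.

(A,P): NE
(A,Q): not NE [P1→B gives 6>0; P2→P gives 10>1]
(A,R): not NE [P1→B gives 8>1; P2→P gives 10>9]
(B,P): NE
(B,Q): NE
(B,R): not NE [P2→Q gives 8>7]

Nash profiles: (A,P), (B,P), (B,Q)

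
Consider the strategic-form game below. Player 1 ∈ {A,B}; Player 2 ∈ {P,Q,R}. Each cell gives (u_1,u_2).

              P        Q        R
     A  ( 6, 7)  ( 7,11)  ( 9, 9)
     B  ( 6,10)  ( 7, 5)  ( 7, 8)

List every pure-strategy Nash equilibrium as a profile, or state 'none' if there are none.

PSNE = {(A,Q), (B,P)}

(A,P): not NE [P2→Q gives 11>7]
(A,Q): NE
(A,R): not NE [P2→Q gives 11>9]
(B,P): NE
(B,Q): not NE [P2→P gives 10>5]
(B,R): not NE [P1→A gives 9>7; P2→P gives 10>8]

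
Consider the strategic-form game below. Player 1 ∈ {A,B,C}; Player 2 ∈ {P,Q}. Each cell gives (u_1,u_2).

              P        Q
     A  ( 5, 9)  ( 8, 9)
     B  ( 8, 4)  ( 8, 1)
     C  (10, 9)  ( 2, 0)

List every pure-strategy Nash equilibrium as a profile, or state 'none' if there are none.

PSNE = {(A,Q), (C,P)}

(A,P): not NE [P1→C gives 10>5]
(A,Q): NE
(B,P): not NE [P1→C gives 10>8]
(B,Q): not NE [P2→P gives 4>1]
(C,P): NE
(C,Q): not NE [P1→B gives 8>2; P2→P gives 9>0]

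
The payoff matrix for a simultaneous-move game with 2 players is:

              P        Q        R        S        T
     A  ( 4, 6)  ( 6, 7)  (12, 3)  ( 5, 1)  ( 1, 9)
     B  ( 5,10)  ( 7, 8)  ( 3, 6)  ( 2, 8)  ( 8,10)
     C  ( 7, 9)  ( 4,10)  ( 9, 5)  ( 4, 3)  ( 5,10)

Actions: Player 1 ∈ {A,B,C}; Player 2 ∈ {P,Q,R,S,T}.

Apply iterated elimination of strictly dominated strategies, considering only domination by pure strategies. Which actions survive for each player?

P2 drop R (P beats it: A:6>3 B:10>6 C:9>5)
P2 drop S (P beats it: A:6>1 B:10>8 C:9>3)
P1 drop A (B beats it: P:5>4 Q:7>6 T:8>1)
P1→{B,C} P2→{P,Q,T}

Survivors P1:{B,C} P2:{P,Q,T}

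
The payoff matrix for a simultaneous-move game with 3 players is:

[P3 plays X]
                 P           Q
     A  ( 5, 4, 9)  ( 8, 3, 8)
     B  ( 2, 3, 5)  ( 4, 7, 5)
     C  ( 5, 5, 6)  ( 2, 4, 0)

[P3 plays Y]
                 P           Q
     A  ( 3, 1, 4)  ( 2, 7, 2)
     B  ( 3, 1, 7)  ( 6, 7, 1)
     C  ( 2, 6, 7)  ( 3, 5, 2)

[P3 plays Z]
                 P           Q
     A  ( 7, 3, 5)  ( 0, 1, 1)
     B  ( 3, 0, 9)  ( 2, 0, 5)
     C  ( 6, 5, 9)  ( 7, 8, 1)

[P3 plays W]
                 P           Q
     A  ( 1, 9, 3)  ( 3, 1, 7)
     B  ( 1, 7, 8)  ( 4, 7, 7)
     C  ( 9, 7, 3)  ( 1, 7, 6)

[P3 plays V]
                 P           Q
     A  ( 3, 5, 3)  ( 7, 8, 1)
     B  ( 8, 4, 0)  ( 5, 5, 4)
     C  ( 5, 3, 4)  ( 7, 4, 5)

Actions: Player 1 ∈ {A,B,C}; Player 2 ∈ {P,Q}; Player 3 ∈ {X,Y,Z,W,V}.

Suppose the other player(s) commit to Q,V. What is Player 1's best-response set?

u_1(A vs Q,V) = 7
u_1(B vs Q,V) = 5
u_1(C vs Q,V) = 7
max payoff 7 at {A,C}

BR_1 = {A,C}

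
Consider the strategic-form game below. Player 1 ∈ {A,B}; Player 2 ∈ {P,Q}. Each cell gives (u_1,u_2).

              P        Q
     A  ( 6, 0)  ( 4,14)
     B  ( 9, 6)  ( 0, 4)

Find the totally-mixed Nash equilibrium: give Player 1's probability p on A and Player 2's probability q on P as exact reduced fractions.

(p,q) = (1/8, 4/7)

P1 indiff ⇒ q·6+(1-q)·4 = q·9+(1-q)·0 ⇒ q(-3) = (1-q)(-4) ⇒ q = 4/7
P2 indiff ⇒ p·0+(1-p)·6 = p·14+(1-p)·4 ⇒ p(-14) = (1-p)(-2) ⇒ p = 1/8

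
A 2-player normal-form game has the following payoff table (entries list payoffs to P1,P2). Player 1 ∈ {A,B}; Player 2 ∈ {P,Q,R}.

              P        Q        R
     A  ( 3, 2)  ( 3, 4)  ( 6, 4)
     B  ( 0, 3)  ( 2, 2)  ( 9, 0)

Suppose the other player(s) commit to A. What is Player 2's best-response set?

u_2(P vs A) = 2
u_2(Q vs A) = 4
u_2(R vs A) = 4
max payoff 4 at {Q,R}

BR_2 = {Q,R}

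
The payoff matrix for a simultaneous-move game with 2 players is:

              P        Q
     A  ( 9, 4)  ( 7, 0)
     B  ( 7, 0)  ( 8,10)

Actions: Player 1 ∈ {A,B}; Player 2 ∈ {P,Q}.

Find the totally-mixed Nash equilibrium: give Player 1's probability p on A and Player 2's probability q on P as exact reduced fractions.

P1 mixes 5/7 on A; P2 mixes 1/3 on P

P1 indiff ⇒ q·9+(1-q)·7 = q·7+(1-q)·8 ⇒ q(2) = (1-q)(1) ⇒ q = 1/3
P2 indiff ⇒ p·4+(1-p)·0 = p·0+(1-p)·10 ⇒ p(4) = (1-p)(10) ⇒ p = 5/7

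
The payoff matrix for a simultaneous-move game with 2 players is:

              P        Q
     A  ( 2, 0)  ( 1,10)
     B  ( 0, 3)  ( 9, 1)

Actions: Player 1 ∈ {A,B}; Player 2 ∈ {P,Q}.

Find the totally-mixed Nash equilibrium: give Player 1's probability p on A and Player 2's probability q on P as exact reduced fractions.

P1 indiff ⇒ q·2+(1-q)·1 = q·0+(1-q)·9 ⇒ q(2) = (1-q)(8) ⇒ q = 4/5
P2 indiff ⇒ p·0+(1-p)·3 = p·10+(1-p)·1 ⇒ p(-10) = (1-p)(-2) ⇒ p = 1/6

(p,q) = (1/6, 4/5)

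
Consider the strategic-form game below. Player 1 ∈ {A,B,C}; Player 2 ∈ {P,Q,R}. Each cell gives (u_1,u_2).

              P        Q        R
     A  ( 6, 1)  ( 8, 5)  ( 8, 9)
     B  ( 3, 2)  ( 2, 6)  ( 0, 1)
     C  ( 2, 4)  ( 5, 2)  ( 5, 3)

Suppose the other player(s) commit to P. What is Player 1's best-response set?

u_1(A vs P) = 6
u_1(B vs P) = 3
u_1(C vs P) = 2
max payoff 6 at {A}

BR_1 = {A}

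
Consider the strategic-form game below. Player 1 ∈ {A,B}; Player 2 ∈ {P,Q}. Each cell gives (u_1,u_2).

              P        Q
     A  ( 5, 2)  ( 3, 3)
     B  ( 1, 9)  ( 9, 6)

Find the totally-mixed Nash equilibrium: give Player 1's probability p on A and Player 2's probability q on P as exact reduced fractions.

p=3/4, q=3/5

P1 indiff ⇒ q·5+(1-q)·3 = q·1+(1-q)·9 ⇒ q(4) = (1-q)(6) ⇒ q = 3/5
P2 indiff ⇒ p·2+(1-p)·9 = p·3+(1-p)·6 ⇒ p(-1) = (1-p)(-3) ⇒ p = 3/4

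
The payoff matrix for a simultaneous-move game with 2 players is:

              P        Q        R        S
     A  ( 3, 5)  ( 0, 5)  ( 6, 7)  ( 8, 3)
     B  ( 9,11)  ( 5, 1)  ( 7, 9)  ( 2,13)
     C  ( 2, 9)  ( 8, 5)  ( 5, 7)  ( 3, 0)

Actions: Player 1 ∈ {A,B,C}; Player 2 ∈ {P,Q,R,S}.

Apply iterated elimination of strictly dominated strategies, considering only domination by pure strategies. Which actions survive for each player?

Remaining: P1:{A,B} P2:{P,R,S}

P2 drop Q (R beats it: A:7>5 B:9>1 C:7>5)
P1 drop C (A beats it: P:3>2 R:6>5 S:8>3)
P1→{A,B} P2→{P,R,S}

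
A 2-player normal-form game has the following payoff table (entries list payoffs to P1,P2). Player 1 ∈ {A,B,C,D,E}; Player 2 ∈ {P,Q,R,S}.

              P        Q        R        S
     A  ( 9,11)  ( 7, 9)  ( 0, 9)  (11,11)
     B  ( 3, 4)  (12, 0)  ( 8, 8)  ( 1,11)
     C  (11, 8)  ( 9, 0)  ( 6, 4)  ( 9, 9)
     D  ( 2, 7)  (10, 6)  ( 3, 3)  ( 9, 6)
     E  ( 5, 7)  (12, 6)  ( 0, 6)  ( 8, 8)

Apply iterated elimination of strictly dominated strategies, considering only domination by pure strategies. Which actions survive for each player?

Remaining: P1:{A,C} P2:{P,S}

P2 drop Q (P beats it: A:11>9 B:4>0 C:8>0 D:7>6 E:7>6)
P1 drop E (C beats it: P:11>5 R:6>0 S:9>8)
P2 drop R (S beats it: A:11>9 B:11>8 C:9>4 D:6>3)
P1 drop B (A beats it: P:9>3 S:11>1)
P1 drop D (A beats it: P:9>2 S:11>9)
P1→{A,C} P2→{P,S}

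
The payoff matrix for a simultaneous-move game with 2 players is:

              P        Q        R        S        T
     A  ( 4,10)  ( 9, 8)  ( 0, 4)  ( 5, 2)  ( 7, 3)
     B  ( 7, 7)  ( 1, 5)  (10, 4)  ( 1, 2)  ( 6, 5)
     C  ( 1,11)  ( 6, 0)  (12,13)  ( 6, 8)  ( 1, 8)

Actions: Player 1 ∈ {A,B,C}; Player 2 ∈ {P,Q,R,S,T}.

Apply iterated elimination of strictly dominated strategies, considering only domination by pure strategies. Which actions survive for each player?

P2 drop Q (P beats it: A:10>8 B:7>5 C:11>0)
P2 drop S (P beats it: A:10>2 B:7>2 C:11>8)
P2 drop T (P beats it: A:10>3 B:7>5 C:11>8)
P1 drop A (B beats it: P:7>4 R:10>0)
P1→{B,C} P2→{P,R}

Survivors P1:{B,C} P2:{P,R}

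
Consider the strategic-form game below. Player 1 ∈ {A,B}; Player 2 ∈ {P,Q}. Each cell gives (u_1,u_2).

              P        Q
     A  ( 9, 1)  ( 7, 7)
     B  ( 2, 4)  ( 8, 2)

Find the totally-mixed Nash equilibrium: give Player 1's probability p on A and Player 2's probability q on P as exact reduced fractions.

P1 indiff ⇒ q·9+(1-q)·7 = q·2+(1-q)·8 ⇒ q(7) = (1-q)(1) ⇒ q = 1/8
P2 indiff ⇒ p·1+(1-p)·4 = p·7+(1-p)·2 ⇒ p(-6) = (1-p)(-2) ⇒ p = 1/4

p=1/4, q=1/8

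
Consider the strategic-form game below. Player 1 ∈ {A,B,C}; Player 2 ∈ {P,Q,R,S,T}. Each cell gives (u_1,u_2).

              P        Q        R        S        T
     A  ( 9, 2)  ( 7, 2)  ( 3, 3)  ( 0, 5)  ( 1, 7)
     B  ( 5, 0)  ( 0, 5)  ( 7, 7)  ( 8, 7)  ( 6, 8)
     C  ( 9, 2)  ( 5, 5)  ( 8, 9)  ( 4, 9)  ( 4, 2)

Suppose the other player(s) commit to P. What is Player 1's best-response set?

u_1(A vs P) = 9
u_1(B vs P) = 5
u_1(C vs P) = 9
max payoff 9 at {A,C}

BR_1 = {A,C}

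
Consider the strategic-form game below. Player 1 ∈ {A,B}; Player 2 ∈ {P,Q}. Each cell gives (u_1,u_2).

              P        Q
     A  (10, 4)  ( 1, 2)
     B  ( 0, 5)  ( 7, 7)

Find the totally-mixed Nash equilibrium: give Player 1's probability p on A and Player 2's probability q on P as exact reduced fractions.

(p,q) = (1/2, 3/8)

P1 indiff ⇒ q·10+(1-q)·1 = q·0+(1-q)·7 ⇒ q(10) = (1-q)(6) ⇒ q = 3/8
P2 indiff ⇒ p·4+(1-p)·5 = p·2+(1-p)·7 ⇒ p(2) = (1-p)(2) ⇒ p = 1/2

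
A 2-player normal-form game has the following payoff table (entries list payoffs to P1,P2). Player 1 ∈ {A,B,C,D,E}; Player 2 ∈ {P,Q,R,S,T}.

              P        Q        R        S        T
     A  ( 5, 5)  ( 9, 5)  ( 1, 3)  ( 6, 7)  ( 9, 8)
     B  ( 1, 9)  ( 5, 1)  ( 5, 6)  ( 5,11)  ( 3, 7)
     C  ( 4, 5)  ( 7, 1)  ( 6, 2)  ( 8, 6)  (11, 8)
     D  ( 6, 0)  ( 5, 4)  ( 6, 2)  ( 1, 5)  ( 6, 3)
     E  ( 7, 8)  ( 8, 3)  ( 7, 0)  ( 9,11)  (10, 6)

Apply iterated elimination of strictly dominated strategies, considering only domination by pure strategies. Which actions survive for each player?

P1 drop B (C beats it: P:4>1 Q:7>5 R:6>5 S:8>5 T:11>3)
P1 drop D (E beats it: P:7>6 Q:8>5 R:7>6 S:9>1 T:10>6)
P2 drop P (S beats it: A:7>5 C:6>5 E:11>8)
P2 drop Q (S beats it: A:7>5 C:6>1 E:11>3)
P1 drop A (C beats it: R:6>1 S:8>6 T:11>9)
P2 drop R (S beats it: C:6>2 E:11>0)
P1→{C,E} P2→{S,T}

Survivors P1:{C,E} P2:{S,T}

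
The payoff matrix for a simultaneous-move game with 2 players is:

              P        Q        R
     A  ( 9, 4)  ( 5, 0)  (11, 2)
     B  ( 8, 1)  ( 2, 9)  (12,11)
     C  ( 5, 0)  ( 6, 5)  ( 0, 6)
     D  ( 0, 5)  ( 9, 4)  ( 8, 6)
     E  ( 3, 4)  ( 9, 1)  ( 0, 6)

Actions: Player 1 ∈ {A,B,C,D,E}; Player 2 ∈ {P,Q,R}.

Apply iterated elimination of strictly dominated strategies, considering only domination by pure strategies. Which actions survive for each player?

IESDS → P1:{A,B} P2:{P,R}

P2 drop Q (R beats it: A:2>0 B:11>9 C:6>5 D:6>4 E:6>1)
P1 drop C (A beats it: P:9>5 R:11>0)
P1 drop D (A beats it: P:9>0 R:11>8)
P1 drop E (A beats it: P:9>3 R:11>0)
P1→{A,B} P2→{P,R}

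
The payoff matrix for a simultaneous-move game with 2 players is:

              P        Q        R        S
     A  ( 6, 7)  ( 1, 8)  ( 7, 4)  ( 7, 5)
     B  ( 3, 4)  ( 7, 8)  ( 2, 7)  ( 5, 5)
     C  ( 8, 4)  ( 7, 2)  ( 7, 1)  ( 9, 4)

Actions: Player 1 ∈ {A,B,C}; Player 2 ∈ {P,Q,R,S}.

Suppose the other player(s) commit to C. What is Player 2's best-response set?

P2 best: {P,S}

u_2(P vs C) = 4
u_2(Q vs C) = 2
u_2(R vs C) = 1
u_2(S vs C) = 4
max payoff 4 at {P,S}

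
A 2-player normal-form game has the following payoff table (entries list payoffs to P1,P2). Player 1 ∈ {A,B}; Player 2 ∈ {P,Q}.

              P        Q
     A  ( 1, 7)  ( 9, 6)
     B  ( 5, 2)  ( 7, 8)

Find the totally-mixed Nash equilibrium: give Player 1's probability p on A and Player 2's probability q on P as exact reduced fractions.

P1 indiff ⇒ q·1+(1-q)·9 = q·5+(1-q)·7 ⇒ q(-4) = (1-q)(-2) ⇒ q = 1/3
P2 indiff ⇒ p·7+(1-p)·2 = p·6+(1-p)·8 ⇒ p(1) = (1-p)(6) ⇒ p = 6/7

p=6/7, q=1/3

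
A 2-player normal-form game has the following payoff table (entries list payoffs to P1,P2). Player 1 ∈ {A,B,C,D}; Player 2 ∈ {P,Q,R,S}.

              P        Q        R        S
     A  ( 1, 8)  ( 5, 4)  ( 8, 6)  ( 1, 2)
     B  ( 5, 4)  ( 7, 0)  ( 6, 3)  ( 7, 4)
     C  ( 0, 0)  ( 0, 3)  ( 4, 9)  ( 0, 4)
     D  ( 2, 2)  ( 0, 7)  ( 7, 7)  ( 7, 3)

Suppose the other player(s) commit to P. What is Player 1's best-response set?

argmax u_1 = {B}

u_1(A vs P) = 1
u_1(B vs P) = 5
u_1(C vs P) = 0
u_1(D vs P) = 2
max payoff 5 at {B}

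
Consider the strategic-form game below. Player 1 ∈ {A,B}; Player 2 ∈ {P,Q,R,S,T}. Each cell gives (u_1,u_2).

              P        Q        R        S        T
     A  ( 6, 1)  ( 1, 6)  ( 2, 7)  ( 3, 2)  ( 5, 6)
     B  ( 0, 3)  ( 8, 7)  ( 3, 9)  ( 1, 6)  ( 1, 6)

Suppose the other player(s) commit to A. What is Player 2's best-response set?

u_2(P vs A) = 1
u_2(Q vs A) = 6
u_2(R vs A) = 7
u_2(S vs A) = 2
u_2(T vs A) = 6
max payoff 7 at {R}

BR_2 = {R}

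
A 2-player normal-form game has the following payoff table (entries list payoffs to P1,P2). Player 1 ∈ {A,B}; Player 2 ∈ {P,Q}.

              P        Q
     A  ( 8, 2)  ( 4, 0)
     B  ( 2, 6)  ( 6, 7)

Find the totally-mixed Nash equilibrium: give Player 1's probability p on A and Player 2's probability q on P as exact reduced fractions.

(p,q) = (1/3, 1/4)

P1 indiff ⇒ q·8+(1-q)·4 = q·2+(1-q)·6 ⇒ q(6) = (1-q)(2) ⇒ q = 1/4
P2 indiff ⇒ p·2+(1-p)·6 = p·0+(1-p)·7 ⇒ p(2) = (1-p)(1) ⇒ p = 1/3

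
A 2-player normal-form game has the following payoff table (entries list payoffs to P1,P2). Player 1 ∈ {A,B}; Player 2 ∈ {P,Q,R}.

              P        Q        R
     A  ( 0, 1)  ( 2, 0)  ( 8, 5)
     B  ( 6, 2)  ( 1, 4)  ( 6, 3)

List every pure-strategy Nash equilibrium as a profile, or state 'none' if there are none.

PSNE = {(A,R)}

(A,P): not NE [P1→B gives 6>0; P2→R gives 5>1]
(A,Q): not NE [P2→R gives 5>0]
(A,R): NE
(B,P): not NE [P2→Q gives 4>2]
(B,Q): not NE [P1→A gives 2>1]
(B,R): not NE [P1→A gives 8>6; P2→Q gives 4>3]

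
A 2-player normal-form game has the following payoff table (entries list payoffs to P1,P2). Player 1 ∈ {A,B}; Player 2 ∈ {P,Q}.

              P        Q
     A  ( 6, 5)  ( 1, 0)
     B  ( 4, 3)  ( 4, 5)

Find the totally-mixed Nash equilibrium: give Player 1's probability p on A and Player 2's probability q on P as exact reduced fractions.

(p,q) = (2/7, 3/5)

P1 indiff ⇒ q·6+(1-q)·1 = q·4+(1-q)·4 ⇒ q(2) = (1-q)(3) ⇒ q = 3/5
P2 indiff ⇒ p·5+(1-p)·3 = p·0+(1-p)·5 ⇒ p(5) = (1-p)(2) ⇒ p = 2/7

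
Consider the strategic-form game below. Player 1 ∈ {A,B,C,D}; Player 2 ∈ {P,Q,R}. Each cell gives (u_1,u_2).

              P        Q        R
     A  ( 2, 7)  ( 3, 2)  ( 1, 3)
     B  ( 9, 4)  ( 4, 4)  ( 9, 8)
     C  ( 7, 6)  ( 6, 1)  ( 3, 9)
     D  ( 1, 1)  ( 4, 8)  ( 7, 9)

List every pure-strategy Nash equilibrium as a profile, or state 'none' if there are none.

(A,P): not NE [P1→B gives 9>2]
(A,Q): not NE [P1→C gives 6>3; P2→P gives 7>2]
(A,R): not NE [P1→B gives 9>1; P2→P gives 7>3]
(B,P): not NE [P2→R gives 8>4]
(B,Q): not NE [P1→C gives 6>4; P2→R gives 8>4]
(B,R): NE
(C,P): not NE [P1→B gives 9>7; P2→R gives 9>6]
(C,Q): not NE [P2→R gives 9>1]
(C,R): not NE [P1→B gives 9>3]
(D,P): not NE [P1→B gives 9>1; P2→R gives 9>1]
(D,Q): not NE [P1→C gives 6>4; P2→R gives 9>8]
(D,R): not NE [P1→B gives 9>7]

Nash profiles: (B,R)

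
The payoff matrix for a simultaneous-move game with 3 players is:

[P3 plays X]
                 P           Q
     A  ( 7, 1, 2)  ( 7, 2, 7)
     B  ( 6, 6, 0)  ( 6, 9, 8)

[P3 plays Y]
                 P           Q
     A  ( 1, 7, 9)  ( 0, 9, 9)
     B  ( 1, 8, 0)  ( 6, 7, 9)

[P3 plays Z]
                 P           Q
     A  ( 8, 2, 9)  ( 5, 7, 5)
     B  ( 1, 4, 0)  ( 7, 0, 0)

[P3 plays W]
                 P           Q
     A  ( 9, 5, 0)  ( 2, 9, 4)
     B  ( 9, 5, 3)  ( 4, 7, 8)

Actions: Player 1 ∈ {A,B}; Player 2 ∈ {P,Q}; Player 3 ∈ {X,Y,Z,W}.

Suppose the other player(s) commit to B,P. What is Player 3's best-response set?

P3 best: {W}

u_3(X vs B,P) = 0
u_3(Y vs B,P) = 0
u_3(Z vs B,P) = 0
u_3(W vs B,P) = 3
max payoff 3 at {W}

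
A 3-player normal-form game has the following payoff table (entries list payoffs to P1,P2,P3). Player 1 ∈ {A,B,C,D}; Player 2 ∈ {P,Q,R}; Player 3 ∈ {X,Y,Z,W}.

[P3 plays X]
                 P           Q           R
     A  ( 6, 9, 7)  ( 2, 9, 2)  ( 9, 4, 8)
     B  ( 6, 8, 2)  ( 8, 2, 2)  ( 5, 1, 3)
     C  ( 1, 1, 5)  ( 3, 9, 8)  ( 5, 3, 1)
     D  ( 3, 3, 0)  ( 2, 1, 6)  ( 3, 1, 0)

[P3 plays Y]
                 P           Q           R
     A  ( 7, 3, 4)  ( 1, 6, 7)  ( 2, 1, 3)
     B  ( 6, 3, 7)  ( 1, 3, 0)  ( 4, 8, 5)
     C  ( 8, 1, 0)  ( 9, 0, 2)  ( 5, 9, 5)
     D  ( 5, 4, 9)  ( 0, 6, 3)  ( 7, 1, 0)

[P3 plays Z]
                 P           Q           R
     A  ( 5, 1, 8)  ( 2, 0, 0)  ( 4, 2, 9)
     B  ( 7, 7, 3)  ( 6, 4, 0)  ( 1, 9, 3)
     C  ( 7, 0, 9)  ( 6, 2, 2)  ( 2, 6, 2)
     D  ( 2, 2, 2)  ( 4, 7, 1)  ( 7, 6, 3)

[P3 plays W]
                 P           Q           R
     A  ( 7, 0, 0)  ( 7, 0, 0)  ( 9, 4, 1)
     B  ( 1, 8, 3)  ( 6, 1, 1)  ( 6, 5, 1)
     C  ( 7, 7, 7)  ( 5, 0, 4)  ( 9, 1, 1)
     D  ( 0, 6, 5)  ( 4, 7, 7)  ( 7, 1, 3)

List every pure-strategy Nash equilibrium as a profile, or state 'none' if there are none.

PSNE: ∅

(A,P,X): not NE [P3→Z gives 8>7]
(A,P,Y): not NE [P1→C gives 8>7; P2→Q gives 6>3; P3→Z gives 8>4]
(A,P,Z): not NE [P1→C gives 7>5; P2→R gives 2>1]
(A,P,W): not NE [P2→R gives 4>0; P3→Z gives 8>0]
(A,Q,X): not NE [P1→B gives 8>2; P3→Y gives 7>2]
(A,Q,Y): not NE [P1→C gives 9>1]
(A,Q,Z): not NE [P1→C gives 6>2; P2→R gives 2>0; P3→Y gives 7>0]
(A,Q,W): not NE [P2→R gives 4>0; P3→Y gives 7>0]
(A,R,X): not NE [P2→Q gives 9>4; P3→Z gives 9>8]
(A,R,Y): not NE [P1→D gives 7>2; P2→Q gives 6>1; P3→Z gives 9>3]
(A,R,Z): not NE [P1→D gives 7>4]
(A,R,W): not NE [P3→Z gives 9>1]
(B,P,X): not NE [P3→Y gives 7>2]
(B,P,Y): not NE [P1→C gives 8>6; P2→R gives 8>3]
(B,P,Z): not NE [P2→R gives 9>7; P3→Y gives 7>3]
(B,P,W): not NE [P1→C gives 7>1; P3→Y gives 7>3]
(B,Q,X): not NE [P2→P gives 8>2]
(B,Q,Y): not NE [P1→C gives 9>1; P2→R gives 8>3; P3→X gives 2>0]
(B,Q,Z): not NE [P2→R gives 9>4; P3→X gives 2>0]
(B,Q,W): not NE [P1→A gives 7>6; P2→P gives 8>1; P3→X gives 2>1]
(B,R,X): not NE [P1→A gives 9>5; P2→P gives 8>1; P3→Y gives 5>3]
(B,R,Y): not NE [P1→D gives 7>4]
(B,R,Z): not NE [P1→D gives 7>1; P3→Y gives 5>3]
(B,R,W): not NE [P1→C gives 9>6; P2→P gives 8>5; P3→Y gives 5>1]
(C,P,X): not NE [P1→B gives 6>1; P2→Q gives 9>1; P3→Z gives 9>5]
(C,P,Y): not NE [P2→R gives 9>1; P3→Z gives 9>0]
(C,P,Z): not NE [P2→R gives 6>0]
(C,P,W): not NE [P3→Z gives 9>7]
(C,Q,X): not NE [P1→B gives 8>3]
(C,Q,Y): not NE [P2→R gives 9>0; P3→X gives 8>2]
(C,Q,Z): not NE [P2→R gives 6>2; P3→X gives 8>2]
(C,Q,W): not NE [P1→A gives 7>5; P2→P gives 7>0; P3→X gives 8>4]
(C,R,X): not NE [P1→A gives 9>5; P2→Q gives 9>3; P3→Y gives 5>1]
(C,R,Y): not NE [P1→D gives 7>5]
(C,R,Z): not NE [P1→D gives 7>2; P3→Y gives 5>2]
(C,R,W): not NE [P2→P gives 7>1; P3→Y gives 5>1]
(D,P,X): not NE [P1→B gives 6>3; P3→Y gives 9>0]
(D,P,Y): not NE [P1→C gives 8>5; P2→Q gives 6>4]
(D,P,Z): not NE [P1→C gives 7>2; P2→Q gives 7>2; P3→Y gives 9>2]
(D,P,W): not NE [P1→C gives 7>0; P2→Q gives 7>6; P3→Y gives 9>5]
(D,Q,X): not NE [P1→B gives 8>2; P2→P gives 3>1; P3→W gives 7>6]
(D,Q,Y): not NE [P1→C gives 9>0; P3→W gives 7>3]
(D,Q,Z): not NE [P1→C gives 6>4; P3→W gives 7>1]
(D,Q,W): not NE [P1→A gives 7>4]
(D,R,X): not NE [P1→A gives 9>3; P2→P gives 3>1; P3→W gives 3>0]
(D,R,Y): not NE [P2→Q gives 6>1; P3→W gives 3>0]
(D,R,Z): not NE [P2→Q gives 7>6]
(D,R,W): not NE [P1→C gives 9>7; P2→Q gives 7>1]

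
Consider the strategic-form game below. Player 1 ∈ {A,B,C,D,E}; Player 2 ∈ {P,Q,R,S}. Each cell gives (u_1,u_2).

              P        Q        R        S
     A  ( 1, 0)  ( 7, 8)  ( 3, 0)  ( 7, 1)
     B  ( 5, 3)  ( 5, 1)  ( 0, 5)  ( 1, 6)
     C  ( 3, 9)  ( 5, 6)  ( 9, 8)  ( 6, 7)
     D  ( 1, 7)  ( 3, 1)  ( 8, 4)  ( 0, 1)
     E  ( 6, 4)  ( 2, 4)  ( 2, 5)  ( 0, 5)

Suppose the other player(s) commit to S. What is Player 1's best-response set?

u_1(A vs S) = 7
u_1(B vs S) = 1
u_1(C vs S) = 6
u_1(D vs S) = 0
u_1(E vs S) = 0
max payoff 7 at {A}

P1 best: {A}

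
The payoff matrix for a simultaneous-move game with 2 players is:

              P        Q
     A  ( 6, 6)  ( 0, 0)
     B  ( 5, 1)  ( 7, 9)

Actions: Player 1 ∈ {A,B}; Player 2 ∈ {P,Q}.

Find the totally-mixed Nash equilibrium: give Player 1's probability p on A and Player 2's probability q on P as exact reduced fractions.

P1 indiff ⇒ q·6+(1-q)·0 = q·5+(1-q)·7 ⇒ q(1) = (1-q)(7) ⇒ q = 7/8
P2 indiff ⇒ p·6+(1-p)·1 = p·0+(1-p)·9 ⇒ p(6) = (1-p)(8) ⇒ p = 4/7

p=4/7, q=7/8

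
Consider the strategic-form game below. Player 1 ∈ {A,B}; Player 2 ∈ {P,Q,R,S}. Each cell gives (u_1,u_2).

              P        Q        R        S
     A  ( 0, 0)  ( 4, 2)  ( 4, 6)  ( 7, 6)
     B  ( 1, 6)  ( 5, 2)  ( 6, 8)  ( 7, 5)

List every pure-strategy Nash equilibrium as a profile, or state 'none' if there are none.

PSNE = {(A,S), (B,R)}

(A,P): not NE [P1→B gives 1>0; P2→S gives 6>0]
(A,Q): not NE [P1→B gives 5>4; P2→S gives 6>2]
(A,R): not NE [P1→B gives 6>4]
(A,S): NE
(B,P): not NE [P2→R gives 8>6]
(B,Q): not NE [P2→R gives 8>2]
(B,R): NE
(B,S): not NE [P2→R gives 8>5]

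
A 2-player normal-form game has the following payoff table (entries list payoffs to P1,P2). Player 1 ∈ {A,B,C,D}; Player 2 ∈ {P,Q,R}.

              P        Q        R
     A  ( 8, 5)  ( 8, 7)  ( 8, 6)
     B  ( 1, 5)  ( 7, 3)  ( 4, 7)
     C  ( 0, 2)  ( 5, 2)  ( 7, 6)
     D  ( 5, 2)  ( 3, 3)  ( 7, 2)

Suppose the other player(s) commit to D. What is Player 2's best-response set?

u_2(P vs D) = 2
u_2(Q vs D) = 3
u_2(R vs D) = 2
max payoff 3 at {Q}

BR_2 = {Q}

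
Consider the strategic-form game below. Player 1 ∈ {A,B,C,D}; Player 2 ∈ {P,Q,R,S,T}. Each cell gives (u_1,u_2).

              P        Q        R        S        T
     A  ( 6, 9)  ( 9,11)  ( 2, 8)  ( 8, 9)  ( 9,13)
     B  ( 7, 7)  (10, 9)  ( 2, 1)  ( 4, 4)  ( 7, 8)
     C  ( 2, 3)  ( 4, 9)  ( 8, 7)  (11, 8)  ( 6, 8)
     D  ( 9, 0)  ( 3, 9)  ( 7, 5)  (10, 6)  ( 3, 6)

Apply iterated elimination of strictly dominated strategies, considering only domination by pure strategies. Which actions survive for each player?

P2 drop P (Q beats it: A:11>9 B:9>7 C:9>3 D:9>0)
P1 drop D (C beats it: Q:4>3 R:8>7 S:11>10 T:6>3)
P2 drop R (Q beats it: A:11>8 B:9>1 C:9>7)
P2 drop S (Q beats it: A:11>9 B:9>4 C:9>8)
P1 drop C (A beats it: Q:9>4 T:9>6)
P1→{A,B} P2→{Q,T}

Remaining: P1:{A,B} P2:{Q,T}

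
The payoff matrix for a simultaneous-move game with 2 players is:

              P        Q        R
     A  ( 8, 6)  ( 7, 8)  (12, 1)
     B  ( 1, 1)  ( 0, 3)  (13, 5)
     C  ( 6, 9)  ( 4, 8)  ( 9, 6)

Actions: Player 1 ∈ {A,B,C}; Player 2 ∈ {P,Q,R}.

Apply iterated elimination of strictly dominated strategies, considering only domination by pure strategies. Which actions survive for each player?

P1 drop C (A beats it: P:8>6 Q:7>4 R:12>9)
P2 drop P (Q beats it: A:8>6 B:3>1)
P1→{A,B} P2→{Q,R}

IESDS → P1:{A,B} P2:{Q,R}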